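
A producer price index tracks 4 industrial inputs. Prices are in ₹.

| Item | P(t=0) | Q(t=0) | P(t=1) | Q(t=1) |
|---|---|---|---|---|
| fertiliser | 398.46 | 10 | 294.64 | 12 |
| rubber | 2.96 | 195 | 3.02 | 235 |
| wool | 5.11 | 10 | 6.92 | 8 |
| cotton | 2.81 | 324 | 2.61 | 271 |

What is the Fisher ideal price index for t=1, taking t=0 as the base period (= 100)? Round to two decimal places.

80.16

Laspeyres component (base-period weights):
ΣP(t=1)Q(t=0) = 294.64×10 + 3.02×195 + 6.92×10 + 2.61×324 = 2946.4 + 588.9 + 69.2 + 845.64 = 4450.14
ΣP(t=0)Q(t=0) = 398.46×10 + 2.96×195 + 5.11×10 + 2.81×324 = 3984.6 + 577.2 + 51.1 + 910.44 = 5523.34
L = 4450.14 / 5523.34 × 100 = 80.5697
Paasche component (current-period weights):
ΣP(t=1)Q(t=1) = 294.64×12 + 3.02×235 + 6.92×8 + 2.61×271 = 3535.68 + 709.7 + 55.36 + 707.31 = 5008.05
ΣP(t=0)Q(t=1) = 398.46×12 + 2.96×235 + 5.11×8 + 2.81×271 = 4781.52 + 695.6 + 40.88 + 761.51 = 6279.51
P = 5008.05 / 6279.51 × 100 = 79.7522
Fisher = √(L × P) = √(80.5697 × 79.7522) = 80.1599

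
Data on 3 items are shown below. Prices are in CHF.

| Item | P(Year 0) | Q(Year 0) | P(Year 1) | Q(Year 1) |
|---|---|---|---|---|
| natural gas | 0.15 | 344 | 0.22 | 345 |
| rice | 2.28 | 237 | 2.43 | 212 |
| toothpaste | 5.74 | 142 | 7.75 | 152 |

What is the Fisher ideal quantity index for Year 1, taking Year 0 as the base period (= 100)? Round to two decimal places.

100.50

Laspeyres component (base-period weights):
ΣP(Year 0)Q(Year 1) = 0.15×345 + 2.28×212 + 5.74×152 = 51.75 + 483.36 + 872.48 = 1407.59
ΣP(Year 0)Q(Year 0) = 0.15×344 + 2.28×237 + 5.74×142 = 51.6 + 540.36 + 815.08 = 1407.04
L = 1407.59 / 1407.04 × 100 = 100.0391
Paasche component (current-period weights):
ΣP(Year 1)Q(Year 1) = 0.22×345 + 2.43×212 + 7.75×152 = 75.9 + 515.16 + 1178 = 1769.06
ΣP(Year 1)Q(Year 0) = 0.22×344 + 2.43×237 + 7.75×142 = 75.68 + 575.91 + 1100.5 = 1752.09
P = 1769.06 / 1752.09 × 100 = 100.9686
Fisher = √(L × P) = √(100.0391 × 100.9686) = 100.5027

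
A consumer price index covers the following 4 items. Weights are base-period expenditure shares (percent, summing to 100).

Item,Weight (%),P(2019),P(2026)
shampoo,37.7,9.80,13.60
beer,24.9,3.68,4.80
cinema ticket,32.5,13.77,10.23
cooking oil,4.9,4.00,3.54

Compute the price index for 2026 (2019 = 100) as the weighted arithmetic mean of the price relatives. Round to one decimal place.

113.3

shampoo: 37.7 × (13.60/9.80) = 37.7 × 1.387755 = 52.3184
beer: 24.9 × (4.80/3.68) = 24.9 × 1.304348 = 32.4783
cinema ticket: 32.5 × (10.23/13.77) = 32.5 × 0.742919 = 24.1449
cooking oil: 4.9 × (3.54/4.00) = 4.9 × 0.885000 = 4.3365
Index = Σ wᵢ·(p₁ᵢ/p₀ᵢ) = 52.3184 + 32.4783 + 24.1449 + 4.3365 = 113.2780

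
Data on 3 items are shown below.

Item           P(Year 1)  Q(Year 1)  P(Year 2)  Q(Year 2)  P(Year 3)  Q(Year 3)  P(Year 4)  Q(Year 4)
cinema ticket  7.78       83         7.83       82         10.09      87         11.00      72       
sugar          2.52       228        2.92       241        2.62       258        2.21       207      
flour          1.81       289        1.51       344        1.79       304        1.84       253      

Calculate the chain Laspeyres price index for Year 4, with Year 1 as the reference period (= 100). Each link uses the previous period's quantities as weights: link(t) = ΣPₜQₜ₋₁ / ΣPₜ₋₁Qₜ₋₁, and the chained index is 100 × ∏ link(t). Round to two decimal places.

Link Year 1→Year 2:
ΣP(Year 2)Q(Year 1) = 7.83×83 + 2.92×228 + 1.51×289 = 649.89 + 665.76 + 436.39 = 1752.04
ΣP(Year 1)Q(Year 1) = 7.78×83 + 2.52×228 + 1.81×289 = 645.74 + 574.56 + 523.09 = 1743.39
link = 1752.04/1743.39 = 1.004962
Link Year 2→Year 3:
ΣP(Year 3)Q(Year 2) = 10.09×82 + 2.62×241 + 1.79×344 = 827.38 + 631.42 + 615.76 = 2074.56
ΣP(Year 2)Q(Year 2) = 7.83×82 + 2.92×241 + 1.51×344 = 642.06 + 703.72 + 519.44 = 1865.22
link = 2074.56/1865.22 = 1.112233
Link Year 3→Year 4:
ΣP(Year 4)Q(Year 3) = 11.00×87 + 2.21×258 + 1.84×304 = 957 + 570.18 + 559.36 = 2086.54
ΣP(Year 3)Q(Year 3) = 10.09×87 + 2.62×258 + 1.79×304 = 877.83 + 675.96 + 544.16 = 2097.95
link = 2086.54/2097.95 = 0.994561
Chained index = 100 × 1.004962 × 1.112233 × 0.994561 = 111.1673

111.17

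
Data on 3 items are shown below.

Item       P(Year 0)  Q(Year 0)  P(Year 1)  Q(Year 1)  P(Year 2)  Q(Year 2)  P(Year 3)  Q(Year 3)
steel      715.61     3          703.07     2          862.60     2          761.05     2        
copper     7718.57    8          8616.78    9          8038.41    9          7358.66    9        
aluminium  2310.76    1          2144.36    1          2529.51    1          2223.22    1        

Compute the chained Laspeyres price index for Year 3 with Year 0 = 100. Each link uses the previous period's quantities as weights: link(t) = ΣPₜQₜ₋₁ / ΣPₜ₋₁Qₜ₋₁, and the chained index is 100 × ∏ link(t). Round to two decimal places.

Link Year 0→Year 1:
ΣP(Year 1)Q(Year 0) = 703.07×3 + 8616.78×8 + 2144.36×1 = 2109.21 + 68934.24 + 2144.36 = 73187.81
ΣP(Year 0)Q(Year 0) = 715.61×3 + 7718.57×8 + 2310.76×1 = 2146.83 + 61748.56 + 2310.76 = 66206.15
link = 73187.81/66206.15 = 1.105453
Link Year 1→Year 2:
ΣP(Year 2)Q(Year 1) = 862.60×2 + 8038.41×9 + 2529.51×1 = 1725.2 + 72345.69 + 2529.51 = 76600.4
ΣP(Year 1)Q(Year 1) = 703.07×2 + 8616.78×9 + 2144.36×1 = 1406.14 + 77551.02 + 2144.36 = 81101.52
link = 76600.4/81101.52 = 0.944500
Link Year 2→Year 3:
ΣP(Year 3)Q(Year 2) = 761.05×2 + 7358.66×9 + 2223.22×1 = 1522.1 + 66227.94 + 2223.22 = 69973.26
ΣP(Year 2)Q(Year 2) = 862.60×2 + 8038.41×9 + 2529.51×1 = 1725.2 + 72345.69 + 2529.51 = 76600.4
link = 69973.26/76600.4 = 0.913484
Chained index = 100 × 1.105453 × 0.944500 × 0.913484 = 95.3770

95.38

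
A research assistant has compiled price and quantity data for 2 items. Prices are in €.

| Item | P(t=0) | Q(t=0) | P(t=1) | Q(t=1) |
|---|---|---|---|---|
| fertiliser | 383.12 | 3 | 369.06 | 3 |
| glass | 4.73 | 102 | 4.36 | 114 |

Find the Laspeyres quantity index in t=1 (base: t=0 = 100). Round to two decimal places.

Laspeyres quantity index uses base-period prices as weights.
ΣP(t=0)·Q(t=1) = 383.12×3 + 4.73×114 = 1149.36 + 539.22 = 1688.58
ΣP(t=0)·Q(t=0) = 383.12×3 + 4.73×102 = 1149.36 + 482.46 = 1631.82
Index = 1688.58 / 1631.82 × 100 = 103.4783

103.48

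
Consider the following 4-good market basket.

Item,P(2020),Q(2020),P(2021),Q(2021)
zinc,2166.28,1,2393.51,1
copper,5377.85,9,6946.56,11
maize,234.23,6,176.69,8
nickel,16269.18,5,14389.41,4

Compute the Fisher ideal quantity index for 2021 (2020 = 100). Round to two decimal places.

98.04

Laspeyres component (base-period weights):
ΣP(2020)Q(2021) = 2166.28×1 + 5377.85×11 + 234.23×8 + 16269.18×4 = 2166.28 + 59156.35 + 1873.84 + 65076.72 = 128273.19
ΣP(2020)Q(2020) = 2166.28×1 + 5377.85×9 + 234.23×6 + 16269.18×5 = 2166.28 + 48400.65 + 1405.38 + 81345.9 = 133318.21
L = 128273.19 / 133318.21 × 100 = 96.2158
Paasche component (current-period weights):
ΣP(2021)Q(2021) = 2393.51×1 + 6946.56×11 + 176.69×8 + 14389.41×4 = 2393.51 + 76412.16 + 1413.52 + 57557.64 = 137776.83
ΣP(2021)Q(2020) = 2393.51×1 + 6946.56×9 + 176.69×6 + 14389.41×5 = 2393.51 + 62519.04 + 1060.14 + 71947.05 = 137919.74
P = 137776.83 / 137919.74 × 100 = 99.8964
Fisher = √(L × P) = √(96.2158 × 99.8964) = 98.0388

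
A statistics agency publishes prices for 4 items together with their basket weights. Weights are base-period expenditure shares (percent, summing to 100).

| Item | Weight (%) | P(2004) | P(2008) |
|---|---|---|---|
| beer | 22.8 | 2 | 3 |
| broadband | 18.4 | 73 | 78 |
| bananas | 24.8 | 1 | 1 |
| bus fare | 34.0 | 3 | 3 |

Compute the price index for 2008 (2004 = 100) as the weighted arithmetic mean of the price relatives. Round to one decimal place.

beer: 22.8 × (3/2) = 22.8 × 1.500000 = 34.2000
broadband: 18.4 × (78/73) = 18.4 × 1.068493 = 19.6603
bananas: 24.8 × (1/1) = 24.8 × 1.000000 = 24.8000
bus fare: 34.0 × (3/3) = 34.0 × 1.000000 = 34.0000
Index = Σ wᵢ·(p₁ᵢ/p₀ᵢ) = 34.2000 + 19.6603 + 24.8000 + 34.0000 = 112.6603

112.7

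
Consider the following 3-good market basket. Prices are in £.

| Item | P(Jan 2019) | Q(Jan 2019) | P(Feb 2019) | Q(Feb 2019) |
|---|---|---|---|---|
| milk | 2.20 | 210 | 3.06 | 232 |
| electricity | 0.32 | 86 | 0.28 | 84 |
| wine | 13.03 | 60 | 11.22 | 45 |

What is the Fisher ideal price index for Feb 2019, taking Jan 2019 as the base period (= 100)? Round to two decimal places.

107.77

Laspeyres component (base-period weights):
ΣP(Feb 2019)Q(Jan 2019) = 3.06×210 + 0.28×86 + 11.22×60 = 642.6 + 24.08 + 673.2 = 1339.88
ΣP(Jan 2019)Q(Jan 2019) = 2.20×210 + 0.32×86 + 13.03×60 = 462 + 27.52 + 781.8 = 1271.32
L = 1339.88 / 1271.32 × 100 = 105.3928
Paasche component (current-period weights):
ΣP(Feb 2019)Q(Feb 2019) = 3.06×232 + 0.28×84 + 11.22×45 = 709.92 + 23.52 + 504.9 = 1238.34
ΣP(Jan 2019)Q(Feb 2019) = 2.20×232 + 0.32×84 + 13.03×45 = 510.4 + 26.88 + 586.35 = 1123.63
P = 1238.34 / 1123.63 × 100 = 110.2089
Fisher = √(L × P) = √(105.3928 × 110.2089) = 107.7740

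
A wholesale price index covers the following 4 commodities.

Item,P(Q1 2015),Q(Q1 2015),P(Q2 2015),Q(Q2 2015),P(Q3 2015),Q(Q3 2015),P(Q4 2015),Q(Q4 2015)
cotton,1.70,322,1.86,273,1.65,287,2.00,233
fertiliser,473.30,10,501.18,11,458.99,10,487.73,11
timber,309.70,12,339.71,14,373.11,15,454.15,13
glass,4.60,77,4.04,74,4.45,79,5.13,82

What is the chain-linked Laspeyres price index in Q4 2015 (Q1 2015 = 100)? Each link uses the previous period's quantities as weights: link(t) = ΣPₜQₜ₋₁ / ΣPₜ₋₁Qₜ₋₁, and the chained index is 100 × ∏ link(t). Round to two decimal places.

122.75

Link Q1 2015→Q2 2015:
ΣP(Q2 2015)Q(Q1 2015) = 1.86×322 + 501.18×10 + 339.71×12 + 4.04×77 = 598.92 + 5011.8 + 4076.52 + 311.08 = 9998.32
ΣP(Q1 2015)Q(Q1 2015) = 1.70×322 + 473.30×10 + 309.70×12 + 4.60×77 = 547.4 + 4733 + 3716.4 + 354.2 = 9351
link = 9998.32/9351 = 1.069225
Link Q2 2015→Q3 2015:
ΣP(Q3 2015)Q(Q2 2015) = 1.65×273 + 458.99×11 + 373.11×14 + 4.45×74 = 450.45 + 5048.89 + 5223.54 + 329.3 = 11052.18
ΣP(Q2 2015)Q(Q2 2015) = 1.86×273 + 501.18×11 + 339.71×14 + 4.04×74 = 507.78 + 5512.98 + 4755.94 + 298.96 = 11075.66
link = 11052.18/11075.66 = 0.997880
Link Q3 2015→Q4 2015:
ΣP(Q4 2015)Q(Q3 2015) = 2.00×287 + 487.73×10 + 454.15×15 + 5.13×79 = 574 + 4877.3 + 6812.25 + 405.27 = 12668.82
ΣP(Q3 2015)Q(Q3 2015) = 1.65×287 + 458.99×10 + 373.11×15 + 4.45×79 = 473.55 + 4589.9 + 5596.65 + 351.55 = 11011.65
link = 12668.82/11011.65 = 1.150492
Chained index = 100 × 1.069225 × 0.997880 × 1.150492 = 122.7527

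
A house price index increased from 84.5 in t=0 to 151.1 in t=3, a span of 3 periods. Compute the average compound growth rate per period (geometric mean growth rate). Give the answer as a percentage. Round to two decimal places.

Growth factor = (151.1/84.5)^(1/3) = (1.788166)^(1/3) = 1.213769
Growth rate = 1.213769 − 1 = 0.213769 = 21.3769%

21.38%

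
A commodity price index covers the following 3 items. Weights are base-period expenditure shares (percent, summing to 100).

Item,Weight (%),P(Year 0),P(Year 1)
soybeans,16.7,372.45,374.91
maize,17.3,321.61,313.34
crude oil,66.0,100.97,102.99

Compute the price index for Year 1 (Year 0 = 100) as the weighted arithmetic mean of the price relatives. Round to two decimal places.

soybeans: 16.7 × (374.91/372.45) = 16.7 × 1.006605 = 16.8103
maize: 17.3 × (313.34/321.61) = 17.3 × 0.974286 = 16.8551
crude oil: 66.0 × (102.99/100.97) = 66.0 × 1.020006 = 67.3204
Index = Σ wᵢ·(p₁ᵢ/p₀ᵢ) = 16.8103 + 16.8551 + 67.3204 = 100.9858

100.99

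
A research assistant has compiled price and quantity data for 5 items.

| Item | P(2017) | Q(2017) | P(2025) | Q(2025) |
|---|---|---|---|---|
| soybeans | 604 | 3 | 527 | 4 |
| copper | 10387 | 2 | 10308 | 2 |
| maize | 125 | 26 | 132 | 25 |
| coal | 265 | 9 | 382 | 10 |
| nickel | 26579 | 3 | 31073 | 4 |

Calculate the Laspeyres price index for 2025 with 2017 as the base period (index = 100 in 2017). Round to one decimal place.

Laspeyres price index uses base-period quantities as weights.
ΣP(2025)·Q(2017) = 527×3 + 10308×2 + 132×26 + 382×9 + 31073×3 = 1581 + 20616 + 3432 + 3438 + 93219 = 122286
ΣP(2017)·Q(2017) = 604×3 + 10387×2 + 125×26 + 265×9 + 26579×3 = 1812 + 20774 + 3250 + 2385 + 79737 = 107958
Index = 122286 / 107958 × 100 = 113.2718

113.3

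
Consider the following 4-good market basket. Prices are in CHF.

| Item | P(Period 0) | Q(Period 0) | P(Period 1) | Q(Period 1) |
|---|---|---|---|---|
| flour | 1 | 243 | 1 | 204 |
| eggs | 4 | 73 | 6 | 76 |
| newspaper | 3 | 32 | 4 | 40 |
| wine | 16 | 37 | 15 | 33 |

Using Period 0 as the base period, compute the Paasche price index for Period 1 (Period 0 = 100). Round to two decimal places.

113.75

Paasche price index uses current-period quantities as weights.
ΣP(Period 1)·Q(Period 1) = 1×204 + 6×76 + 4×40 + 15×33 = 204 + 456 + 160 + 495 = 1315
ΣP(Period 0)·Q(Period 1) = 1×204 + 4×76 + 3×40 + 16×33 = 204 + 304 + 120 + 528 = 1156
Index = 1315 / 1156 × 100 = 113.7543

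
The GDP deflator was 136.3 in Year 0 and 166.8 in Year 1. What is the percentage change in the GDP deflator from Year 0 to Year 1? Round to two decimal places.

Change = (166.8 − 136.3) / 136.3 × 100
       = 30.5 / 136.3 × 100 = 22.3771%

22.38%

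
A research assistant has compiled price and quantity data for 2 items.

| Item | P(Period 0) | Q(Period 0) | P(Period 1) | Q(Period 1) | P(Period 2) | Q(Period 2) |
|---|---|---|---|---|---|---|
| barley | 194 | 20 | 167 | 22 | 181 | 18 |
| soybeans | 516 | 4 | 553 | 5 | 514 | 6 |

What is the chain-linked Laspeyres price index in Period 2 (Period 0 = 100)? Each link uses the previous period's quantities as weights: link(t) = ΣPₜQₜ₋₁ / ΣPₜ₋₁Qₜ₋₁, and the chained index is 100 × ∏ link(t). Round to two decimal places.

95.04

Link Period 0→Period 1:
ΣP(Period 1)Q(Period 0) = 167×20 + 553×4 = 3340 + 2212 = 5552
ΣP(Period 0)Q(Period 0) = 194×20 + 516×4 = 3880 + 2064 = 5944
link = 5552/5944 = 0.934051
Link Period 1→Period 2:
ΣP(Period 2)Q(Period 1) = 181×22 + 514×5 = 3982 + 2570 = 6552
ΣP(Period 1)Q(Period 1) = 167×22 + 553×5 = 3674 + 2765 = 6439
link = 6552/6439 = 1.017549
Chained index = 100 × 0.934051 × 1.017549 = 95.0443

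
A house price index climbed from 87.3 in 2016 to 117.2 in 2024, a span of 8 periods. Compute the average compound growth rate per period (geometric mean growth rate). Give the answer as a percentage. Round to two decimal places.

3.75%

Growth factor = (117.2/87.3)^(1/8) = (1.342497)^(1/8) = 1.037503
Growth rate = 1.037503 − 1 = 0.037503 = 3.7503%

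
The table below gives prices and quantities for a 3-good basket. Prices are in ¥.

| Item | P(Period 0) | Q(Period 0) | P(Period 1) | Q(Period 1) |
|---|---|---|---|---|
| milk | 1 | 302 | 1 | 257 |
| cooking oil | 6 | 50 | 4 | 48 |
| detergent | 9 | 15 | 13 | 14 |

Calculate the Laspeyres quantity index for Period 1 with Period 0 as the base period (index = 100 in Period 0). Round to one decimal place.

91.0

Laspeyres quantity index uses base-period prices as weights.
ΣP(Period 0)·Q(Period 1) = 1×257 + 6×48 + 9×14 = 257 + 288 + 126 = 671
ΣP(Period 0)·Q(Period 0) = 1×302 + 6×50 + 9×15 = 302 + 300 + 135 = 737
Index = 671 / 737 × 100 = 91.0448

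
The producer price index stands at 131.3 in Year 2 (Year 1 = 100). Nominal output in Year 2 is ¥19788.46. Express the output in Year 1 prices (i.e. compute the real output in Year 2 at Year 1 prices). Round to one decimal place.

Real = Nominal ÷ (Index/100) = 19788.46 ÷ (131.3/100)
     = 19788.46 ÷ 1.313 = 15071.1805

15071.2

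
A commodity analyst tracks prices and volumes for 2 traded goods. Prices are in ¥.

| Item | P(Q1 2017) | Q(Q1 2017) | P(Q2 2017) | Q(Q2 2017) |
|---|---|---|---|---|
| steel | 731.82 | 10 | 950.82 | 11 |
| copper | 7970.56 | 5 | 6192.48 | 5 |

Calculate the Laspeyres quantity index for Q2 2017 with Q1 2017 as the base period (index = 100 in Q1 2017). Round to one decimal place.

Laspeyres quantity index uses base-period prices as weights.
ΣP(Q1 2017)·Q(Q2 2017) = 731.82×11 + 7970.56×5 = 8050.02 + 39852.8 = 47902.82
ΣP(Q1 2017)·Q(Q1 2017) = 731.82×10 + 7970.56×5 = 7318.2 + 39852.8 = 47171
Index = 47902.82 / 47171 × 100 = 101.5514

101.6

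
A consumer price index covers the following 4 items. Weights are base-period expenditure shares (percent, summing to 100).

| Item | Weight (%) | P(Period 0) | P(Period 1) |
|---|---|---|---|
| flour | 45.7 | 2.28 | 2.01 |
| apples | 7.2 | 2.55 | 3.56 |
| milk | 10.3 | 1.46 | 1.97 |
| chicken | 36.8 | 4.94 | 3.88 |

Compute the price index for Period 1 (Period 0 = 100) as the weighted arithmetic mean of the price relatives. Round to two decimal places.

flour: 45.7 × (2.01/2.28) = 45.7 × 0.881579 = 40.2882
apples: 7.2 × (3.56/2.55) = 7.2 × 1.396078 = 10.0518
milk: 10.3 × (1.97/1.46) = 10.3 × 1.349315 = 13.8979
chicken: 36.8 × (3.88/4.94) = 36.8 × 0.785425 = 28.9036
Index = Σ wᵢ·(p₁ᵢ/p₀ᵢ) = 40.2882 + 10.0518 + 13.8979 + 28.9036 = 93.1415

93.14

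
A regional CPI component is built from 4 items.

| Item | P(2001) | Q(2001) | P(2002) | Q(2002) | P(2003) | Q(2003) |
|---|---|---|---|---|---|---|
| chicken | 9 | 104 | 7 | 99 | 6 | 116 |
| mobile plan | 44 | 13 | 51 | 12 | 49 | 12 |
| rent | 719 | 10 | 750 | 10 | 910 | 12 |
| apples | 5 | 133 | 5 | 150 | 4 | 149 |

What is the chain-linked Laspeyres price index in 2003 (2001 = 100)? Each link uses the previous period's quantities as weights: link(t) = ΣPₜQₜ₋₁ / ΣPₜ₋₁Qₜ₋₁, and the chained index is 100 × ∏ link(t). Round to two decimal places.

Link 2001→2002:
ΣP(2002)Q(2001) = 7×104 + 51×13 + 750×10 + 5×133 = 728 + 663 + 7500 + 665 = 9556
ΣP(2001)Q(2001) = 9×104 + 44×13 + 719×10 + 5×133 = 936 + 572 + 7190 + 665 = 9363
link = 9556/9363 = 1.020613
Link 2002→2003:
ΣP(2003)Q(2002) = 6×99 + 49×12 + 910×10 + 4×150 = 594 + 588 + 9100 + 600 = 10882
ΣP(2002)Q(2002) = 7×99 + 51×12 + 750×10 + 5×150 = 693 + 612 + 7500 + 750 = 9555
link = 10882/9555 = 1.138880
Chained index = 100 × 1.020613 × 1.138880 = 116.2356

116.24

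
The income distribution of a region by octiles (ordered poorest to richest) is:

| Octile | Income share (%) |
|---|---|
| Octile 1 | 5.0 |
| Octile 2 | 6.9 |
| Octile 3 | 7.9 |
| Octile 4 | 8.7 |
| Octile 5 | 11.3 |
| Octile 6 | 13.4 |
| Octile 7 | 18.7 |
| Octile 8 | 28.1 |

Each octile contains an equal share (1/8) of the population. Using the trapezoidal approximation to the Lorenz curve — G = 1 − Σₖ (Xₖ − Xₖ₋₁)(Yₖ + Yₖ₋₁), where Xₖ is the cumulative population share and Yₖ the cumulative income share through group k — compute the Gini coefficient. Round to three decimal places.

Cumulative income shares Yₖ: 0.0500, 0.1190, 0.1980, 0.2850, 0.3980, 0.5320, 0.7190, 1.0000
Σ (Xₖ−Xₖ₋₁)(Yₖ+Yₖ₋₁) = (1/8)(0.0500+0.0000) + (1/8)(0.1190+0.0500) + (1/8)(0.1980+0.1190) + (1/8)(0.2850+0.1980) + (1/8)(0.3980+0.2850) + (1/8)(0.5320+0.3980) + (1/8)(0.7190+0.5320) + (1/8)(1.0000+0.7190)
  = 0.0063 + 0.0211 + 0.0396 + 0.0604 + 0.0854 + 0.1163 + 0.1564 + 0.2149 = 0.7003
G = 1 − 0.7003 = 0.2997

0.300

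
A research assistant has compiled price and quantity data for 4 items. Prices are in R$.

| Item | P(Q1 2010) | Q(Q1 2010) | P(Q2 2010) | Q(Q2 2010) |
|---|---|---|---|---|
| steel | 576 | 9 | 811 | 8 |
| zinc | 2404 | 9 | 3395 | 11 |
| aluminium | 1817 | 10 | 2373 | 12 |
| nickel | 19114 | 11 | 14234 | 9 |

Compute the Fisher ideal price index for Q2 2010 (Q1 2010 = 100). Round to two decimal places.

87.28

Laspeyres component (base-period weights):
ΣP(Q2 2010)Q(Q1 2010) = 811×9 + 3395×9 + 2373×10 + 14234×11 = 7299 + 30555 + 23730 + 156574 = 218158
ΣP(Q1 2010)Q(Q1 2010) = 576×9 + 2404×9 + 1817×10 + 19114×11 = 5184 + 21636 + 18170 + 210254 = 255244
L = 218158 / 255244 × 100 = 85.4704
Paasche component (current-period weights):
ΣP(Q2 2010)Q(Q2 2010) = 811×8 + 3395×11 + 2373×12 + 14234×9 = 6488 + 37345 + 28476 + 128106 = 200415
ΣP(Q1 2010)Q(Q2 2010) = 576×8 + 2404×11 + 1817×12 + 19114×9 = 4608 + 26444 + 21804 + 172026 = 224882
P = 200415 / 224882 × 100 = 89.1201
Fisher = √(L × P) = √(85.4704 × 89.1201) = 87.2761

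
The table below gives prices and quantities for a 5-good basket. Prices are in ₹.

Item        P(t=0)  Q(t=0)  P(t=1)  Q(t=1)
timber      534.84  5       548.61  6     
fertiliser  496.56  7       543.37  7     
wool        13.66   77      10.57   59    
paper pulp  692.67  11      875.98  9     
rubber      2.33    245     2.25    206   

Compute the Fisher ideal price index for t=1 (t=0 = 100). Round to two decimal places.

113.55

Laspeyres component (base-period weights):
ΣP(t=1)Q(t=0) = 548.61×5 + 543.37×7 + 10.57×77 + 875.98×11 + 2.25×245 = 2743.05 + 3803.59 + 813.89 + 9635.78 + 551.25 = 17547.56
ΣP(t=0)Q(t=0) = 534.84×5 + 496.56×7 + 13.66×77 + 692.67×11 + 2.33×245 = 2674.2 + 3475.92 + 1051.82 + 7619.37 + 570.85 = 15392.16
L = 17547.56 / 15392.16 × 100 = 114.0032
Paasche component (current-period weights):
ΣP(t=1)Q(t=1) = 548.61×6 + 543.37×7 + 10.57×59 + 875.98×9 + 2.25×206 = 3291.66 + 3803.59 + 623.63 + 7883.82 + 463.5 = 16066.2
ΣP(t=0)Q(t=1) = 534.84×6 + 496.56×7 + 13.66×59 + 692.67×9 + 2.33×206 = 3209.04 + 3475.92 + 805.94 + 6234.03 + 479.98 = 14204.91
P = 16066.2 / 14204.91 × 100 = 113.1031
Fisher = √(L × P) = √(114.0032 × 113.1031) = 113.5523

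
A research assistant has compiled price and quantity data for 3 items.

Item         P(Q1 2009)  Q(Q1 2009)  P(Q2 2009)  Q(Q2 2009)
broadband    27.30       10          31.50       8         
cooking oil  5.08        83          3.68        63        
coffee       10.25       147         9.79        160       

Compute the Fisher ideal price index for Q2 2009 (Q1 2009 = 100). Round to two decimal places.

93.84

Laspeyres component (base-period weights):
ΣP(Q2 2009)Q(Q1 2009) = 31.50×10 + 3.68×83 + 9.79×147 = 315 + 305.44 + 1439.13 = 2059.57
ΣP(Q1 2009)Q(Q1 2009) = 27.30×10 + 5.08×83 + 10.25×147 = 273 + 421.64 + 1506.75 = 2201.39
L = 2059.57 / 2201.39 × 100 = 93.5577
Paasche component (current-period weights):
ΣP(Q2 2009)Q(Q2 2009) = 31.50×8 + 3.68×63 + 9.79×160 = 252 + 231.84 + 1566.4 = 2050.24
ΣP(Q1 2009)Q(Q2 2009) = 27.30×8 + 5.08×63 + 10.25×160 = 218.4 + 320.04 + 1640 = 2178.44
P = 2050.24 / 2178.44 × 100 = 94.1151
Fisher = √(L × P) = √(93.5577 × 94.1151) = 93.8360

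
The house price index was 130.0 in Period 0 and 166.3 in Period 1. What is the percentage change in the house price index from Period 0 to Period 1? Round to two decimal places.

27.92%

Change = (166.3 − 130.0) / 130.0 × 100
       = 36.3 / 130.0 × 100 = 27.9231%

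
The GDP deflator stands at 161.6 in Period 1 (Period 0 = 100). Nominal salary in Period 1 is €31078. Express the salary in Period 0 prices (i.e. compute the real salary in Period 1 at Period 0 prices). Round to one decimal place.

Real = Nominal ÷ (Index/100) = 31078 ÷ (161.6/100)
     = 31078 ÷ 1.616 = 19231.4356

19231.4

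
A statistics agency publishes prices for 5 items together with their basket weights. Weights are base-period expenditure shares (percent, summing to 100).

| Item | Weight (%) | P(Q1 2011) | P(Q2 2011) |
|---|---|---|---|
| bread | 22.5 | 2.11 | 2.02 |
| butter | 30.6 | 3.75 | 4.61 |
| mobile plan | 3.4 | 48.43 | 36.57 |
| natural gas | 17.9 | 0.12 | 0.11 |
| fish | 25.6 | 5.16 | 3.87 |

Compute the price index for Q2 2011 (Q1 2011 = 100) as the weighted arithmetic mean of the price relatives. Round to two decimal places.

bread: 22.5 × (2.02/2.11) = 22.5 × 0.957346 = 21.5403
butter: 30.6 × (4.61/3.75) = 30.6 × 1.229333 = 37.6176
mobile plan: 3.4 × (36.57/48.43) = 3.4 × 0.755110 = 2.5674
natural gas: 17.9 × (0.11/0.12) = 17.9 × 0.916667 = 16.4083
fish: 25.6 × (3.87/5.16) = 25.6 × 0.750000 = 19.2000
Index = Σ wᵢ·(p₁ᵢ/p₀ᵢ) = 21.5403 + 37.6176 + 2.5674 + 16.4083 + 19.2000 = 97.3336

97.33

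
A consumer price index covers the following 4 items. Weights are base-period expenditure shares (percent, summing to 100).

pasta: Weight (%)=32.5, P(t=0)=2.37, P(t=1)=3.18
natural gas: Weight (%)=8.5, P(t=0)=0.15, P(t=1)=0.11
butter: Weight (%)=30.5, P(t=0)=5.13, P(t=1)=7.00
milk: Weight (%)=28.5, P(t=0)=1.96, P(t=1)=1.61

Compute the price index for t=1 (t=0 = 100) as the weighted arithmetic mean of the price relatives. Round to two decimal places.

pasta: 32.5 × (3.18/2.37) = 32.5 × 1.341772 = 43.6076
natural gas: 8.5 × (0.11/0.15) = 8.5 × 0.733333 = 6.2333
butter: 30.5 × (7.00/5.13) = 30.5 × 1.364522 = 41.6179
milk: 28.5 × (1.61/1.96) = 28.5 × 0.821429 = 23.4107
Index = Σ wᵢ·(p₁ᵢ/p₀ᵢ) = 43.6076 + 6.2333 + 41.6179 + 23.4107 = 114.8696

114.87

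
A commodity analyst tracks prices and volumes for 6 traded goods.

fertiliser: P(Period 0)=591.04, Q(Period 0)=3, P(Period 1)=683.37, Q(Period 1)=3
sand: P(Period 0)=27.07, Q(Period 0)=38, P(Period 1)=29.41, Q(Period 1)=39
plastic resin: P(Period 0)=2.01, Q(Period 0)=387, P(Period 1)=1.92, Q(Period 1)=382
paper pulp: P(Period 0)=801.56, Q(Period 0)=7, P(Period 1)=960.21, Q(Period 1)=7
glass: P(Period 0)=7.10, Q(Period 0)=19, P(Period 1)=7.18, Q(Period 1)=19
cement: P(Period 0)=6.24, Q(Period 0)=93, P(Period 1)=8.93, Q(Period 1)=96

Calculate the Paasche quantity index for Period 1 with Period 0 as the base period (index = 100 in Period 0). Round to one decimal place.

Paasche quantity index uses current-period prices as weights.
ΣP(Period 1)·Q(Period 1) = 683.37×3 + 29.41×39 + 1.92×382 + 960.21×7 + 7.18×19 + 8.93×96 = 2050.11 + 1146.99 + 733.44 + 6721.47 + 136.42 + 857.28 = 11645.71
ΣP(Period 1)·Q(Period 0) = 683.37×3 + 29.41×38 + 1.92×387 + 960.21×7 + 7.18×19 + 8.93×93 = 2050.11 + 1117.58 + 743.04 + 6721.47 + 136.42 + 830.49 = 11599.11
Index = 11645.71 / 11599.11 × 100 = 100.4018

100.4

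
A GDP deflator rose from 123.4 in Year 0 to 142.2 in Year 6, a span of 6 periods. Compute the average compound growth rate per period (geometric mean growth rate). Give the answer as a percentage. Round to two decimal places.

2.39%

Growth factor = (142.2/123.4)^(1/6) = (1.152350)^(1/6) = 1.023915
Growth rate = 1.023915 − 1 = 0.023915 = 2.3915%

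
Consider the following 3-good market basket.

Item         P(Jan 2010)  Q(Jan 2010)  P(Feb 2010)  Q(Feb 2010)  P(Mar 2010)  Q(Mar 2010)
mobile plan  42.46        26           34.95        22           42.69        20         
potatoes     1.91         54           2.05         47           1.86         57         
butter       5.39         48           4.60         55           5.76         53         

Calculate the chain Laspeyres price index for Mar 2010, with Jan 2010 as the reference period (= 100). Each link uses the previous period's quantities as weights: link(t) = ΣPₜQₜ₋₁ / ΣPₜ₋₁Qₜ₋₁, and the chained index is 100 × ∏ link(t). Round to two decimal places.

101.64

Link Jan 2010→Feb 2010:
ΣP(Feb 2010)Q(Jan 2010) = 34.95×26 + 2.05×54 + 4.60×48 = 908.7 + 110.7 + 220.8 = 1240.2
ΣP(Jan 2010)Q(Jan 2010) = 42.46×26 + 1.91×54 + 5.39×48 = 1103.96 + 103.14 + 258.72 = 1465.82
link = 1240.2/1465.82 = 0.846079
Link Feb 2010→Mar 2010:
ΣP(Mar 2010)Q(Feb 2010) = 42.69×22 + 1.86×47 + 5.76×55 = 939.18 + 87.42 + 316.8 = 1343.4
ΣP(Feb 2010)Q(Feb 2010) = 34.95×22 + 2.05×47 + 4.60×55 = 768.9 + 96.35 + 253 = 1118.25
link = 1343.4/1118.25 = 1.201341
Chained index = 100 × 0.846079 × 1.201341 = 101.6430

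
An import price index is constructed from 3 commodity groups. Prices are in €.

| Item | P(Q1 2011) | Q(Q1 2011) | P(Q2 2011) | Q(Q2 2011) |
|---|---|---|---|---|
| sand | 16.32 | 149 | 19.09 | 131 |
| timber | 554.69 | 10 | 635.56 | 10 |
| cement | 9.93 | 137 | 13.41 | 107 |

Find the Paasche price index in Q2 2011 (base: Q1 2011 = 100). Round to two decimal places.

117.65

Paasche price index uses current-period quantities as weights.
ΣP(Q2 2011)·Q(Q2 2011) = 19.09×131 + 635.56×10 + 13.41×107 = 2500.79 + 6355.6 + 1434.87 = 10291.26
ΣP(Q1 2011)·Q(Q2 2011) = 16.32×131 + 554.69×10 + 9.93×107 = 2137.92 + 5546.9 + 1062.51 = 8747.33
Index = 10291.26 / 8747.33 × 100 = 117.6503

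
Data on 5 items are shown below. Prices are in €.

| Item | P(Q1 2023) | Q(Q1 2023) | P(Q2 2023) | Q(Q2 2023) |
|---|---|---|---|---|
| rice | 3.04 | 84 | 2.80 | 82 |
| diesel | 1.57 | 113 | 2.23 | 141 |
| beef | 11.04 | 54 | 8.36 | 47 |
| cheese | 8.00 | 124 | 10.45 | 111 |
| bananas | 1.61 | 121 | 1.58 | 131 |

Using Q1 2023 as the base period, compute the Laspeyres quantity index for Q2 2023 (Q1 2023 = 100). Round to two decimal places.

Laspeyres quantity index uses base-period prices as weights.
ΣP(Q1 2023)·Q(Q2 2023) = 3.04×82 + 1.57×141 + 11.04×47 + 8.00×111 + 1.61×131 = 249.28 + 221.37 + 518.88 + 888 + 210.91 = 2088.44
ΣP(Q1 2023)·Q(Q1 2023) = 3.04×84 + 1.57×113 + 11.04×54 + 8.00×124 + 1.61×121 = 255.36 + 177.41 + 596.16 + 992 + 194.81 = 2215.74
Index = 2088.44 / 2215.74 × 100 = 94.2547

94.25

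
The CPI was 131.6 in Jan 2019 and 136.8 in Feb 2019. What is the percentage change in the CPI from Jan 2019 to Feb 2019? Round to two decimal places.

Change = (136.8 − 131.6) / 131.6 × 100
       = 5.2 / 131.6 × 100 = 3.9514%

3.95%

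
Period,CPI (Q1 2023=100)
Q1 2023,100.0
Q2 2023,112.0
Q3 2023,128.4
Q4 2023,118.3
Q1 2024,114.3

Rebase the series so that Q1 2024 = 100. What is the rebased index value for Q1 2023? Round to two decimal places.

87.49

Rebased(Q1 2023) = 100.0 / 114.3 × 100 = 87.4891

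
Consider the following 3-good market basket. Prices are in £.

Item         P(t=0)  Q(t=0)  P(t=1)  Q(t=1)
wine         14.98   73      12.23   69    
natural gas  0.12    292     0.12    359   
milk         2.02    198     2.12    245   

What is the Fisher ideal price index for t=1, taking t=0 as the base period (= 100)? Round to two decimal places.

Laspeyres component (base-period weights):
ΣP(t=1)Q(t=0) = 12.23×73 + 0.12×292 + 2.12×198 = 892.79 + 35.04 + 419.76 = 1347.59
ΣP(t=0)Q(t=0) = 14.98×73 + 0.12×292 + 2.02×198 = 1093.54 + 35.04 + 399.96 = 1528.54
L = 1347.59 / 1528.54 × 100 = 88.1619
Paasche component (current-period weights):
ΣP(t=1)Q(t=1) = 12.23×69 + 0.12×359 + 2.12×245 = 843.87 + 43.08 + 519.4 = 1406.35
ΣP(t=0)Q(t=1) = 14.98×69 + 0.12×359 + 2.02×245 = 1033.62 + 43.08 + 494.9 = 1571.6
P = 1406.35 / 1571.6 × 100 = 89.4852
Fisher = √(L × P) = √(88.1619 × 89.4852) = 88.8211

88.82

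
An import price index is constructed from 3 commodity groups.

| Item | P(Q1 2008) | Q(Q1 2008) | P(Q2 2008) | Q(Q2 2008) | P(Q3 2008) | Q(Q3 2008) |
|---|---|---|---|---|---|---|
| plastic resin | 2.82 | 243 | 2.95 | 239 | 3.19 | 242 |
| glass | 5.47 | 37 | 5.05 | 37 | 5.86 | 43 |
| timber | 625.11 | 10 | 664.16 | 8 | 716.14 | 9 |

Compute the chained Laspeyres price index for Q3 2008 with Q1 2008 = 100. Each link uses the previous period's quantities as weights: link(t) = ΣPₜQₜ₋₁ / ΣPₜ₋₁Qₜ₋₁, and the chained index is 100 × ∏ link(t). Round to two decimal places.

114.27

Link Q1 2008→Q2 2008:
ΣP(Q2 2008)Q(Q1 2008) = 2.95×243 + 5.05×37 + 664.16×10 = 716.85 + 186.85 + 6641.6 = 7545.3
ΣP(Q1 2008)Q(Q1 2008) = 2.82×243 + 5.47×37 + 625.11×10 = 685.26 + 202.39 + 6251.1 = 7138.75
link = 7545.3/7138.75 = 1.056950
Link Q2 2008→Q3 2008:
ΣP(Q3 2008)Q(Q2 2008) = 3.19×239 + 5.86×37 + 716.14×8 = 762.41 + 216.82 + 5729.12 = 6708.35
ΣP(Q2 2008)Q(Q2 2008) = 2.95×239 + 5.05×37 + 664.16×8 = 705.05 + 186.85 + 5313.28 = 6205.18
link = 6708.35/6205.18 = 1.081089
Chained index = 100 × 1.056950 × 1.081089 = 114.2656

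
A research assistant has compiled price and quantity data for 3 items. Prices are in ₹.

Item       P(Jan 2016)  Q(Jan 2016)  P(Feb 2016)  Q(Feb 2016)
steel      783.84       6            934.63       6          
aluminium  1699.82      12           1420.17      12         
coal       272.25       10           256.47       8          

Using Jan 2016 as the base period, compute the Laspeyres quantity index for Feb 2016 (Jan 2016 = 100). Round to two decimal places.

98.04

Laspeyres quantity index uses base-period prices as weights.
ΣP(Jan 2016)·Q(Feb 2016) = 783.84×6 + 1699.82×12 + 272.25×8 = 4703.04 + 20397.84 + 2178 = 27278.88
ΣP(Jan 2016)·Q(Jan 2016) = 783.84×6 + 1699.82×12 + 272.25×10 = 4703.04 + 20397.84 + 2722.5 = 27823.38
Index = 27278.88 / 27823.38 × 100 = 98.0430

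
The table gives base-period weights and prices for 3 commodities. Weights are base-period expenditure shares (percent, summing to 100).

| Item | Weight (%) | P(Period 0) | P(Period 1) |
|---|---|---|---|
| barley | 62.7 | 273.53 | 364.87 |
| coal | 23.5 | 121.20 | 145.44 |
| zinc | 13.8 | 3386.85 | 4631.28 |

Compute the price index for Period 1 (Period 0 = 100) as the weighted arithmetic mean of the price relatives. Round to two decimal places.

130.71

barley: 62.7 × (364.87/273.53) = 62.7 × 1.333930 = 83.6374
coal: 23.5 × (145.44/121.20) = 23.5 × 1.200000 = 28.2000
zinc: 13.8 × (4631.28/3386.85) = 13.8 × 1.367430 = 18.8705
Index = Σ wᵢ·(p₁ᵢ/p₀ᵢ) = 83.6374 + 28.2000 + 18.8705 = 130.7080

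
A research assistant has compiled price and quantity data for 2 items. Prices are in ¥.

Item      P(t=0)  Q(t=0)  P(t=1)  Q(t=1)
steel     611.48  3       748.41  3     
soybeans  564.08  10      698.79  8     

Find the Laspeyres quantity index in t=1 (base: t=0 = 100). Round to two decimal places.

Laspeyres quantity index uses base-period prices as weights.
ΣP(t=0)·Q(t=1) = 611.48×3 + 564.08×8 = 1834.44 + 4512.64 = 6347.08
ΣP(t=0)·Q(t=0) = 611.48×3 + 564.08×10 = 1834.44 + 5640.8 = 7475.24
Index = 6347.08 / 7475.24 × 100 = 84.9080

84.91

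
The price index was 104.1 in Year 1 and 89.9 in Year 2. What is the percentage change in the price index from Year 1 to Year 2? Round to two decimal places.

-13.64%

Change = (89.9 − 104.1) / 104.1 × 100
       = -14.2 / 104.1 × 100 = -13.6407%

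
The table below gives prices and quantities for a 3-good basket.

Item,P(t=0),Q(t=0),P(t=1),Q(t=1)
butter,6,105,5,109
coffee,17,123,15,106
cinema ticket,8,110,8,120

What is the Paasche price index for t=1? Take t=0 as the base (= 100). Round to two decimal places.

90.60

Paasche price index uses current-period quantities as weights.
ΣP(t=1)·Q(t=1) = 5×109 + 15×106 + 8×120 = 545 + 1590 + 960 = 3095
ΣP(t=0)·Q(t=1) = 6×109 + 17×106 + 8×120 = 654 + 1802 + 960 = 3416
Index = 3095 / 3416 × 100 = 90.6030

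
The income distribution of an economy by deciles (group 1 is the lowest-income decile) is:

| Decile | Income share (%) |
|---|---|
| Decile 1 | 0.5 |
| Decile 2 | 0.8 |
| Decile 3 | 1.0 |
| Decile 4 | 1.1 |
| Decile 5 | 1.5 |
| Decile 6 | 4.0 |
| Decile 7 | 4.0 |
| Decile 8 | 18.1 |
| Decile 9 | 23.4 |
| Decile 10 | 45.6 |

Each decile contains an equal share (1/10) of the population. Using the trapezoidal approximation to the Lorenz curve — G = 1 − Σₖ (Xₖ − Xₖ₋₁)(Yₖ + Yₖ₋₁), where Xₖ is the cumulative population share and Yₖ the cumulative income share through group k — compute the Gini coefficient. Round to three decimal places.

0.661

Cumulative income shares Yₖ: 0.0050, 0.0130, 0.0230, 0.0340, 0.0490, 0.0890, 0.1290, 0.3100, 0.5440, 1.0000
Σ (Xₖ−Xₖ₋₁)(Yₖ+Yₖ₋₁) = (1/10)(0.0050+0.0000) + (1/10)(0.0130+0.0050) + (1/10)(0.0230+0.0130) + (1/10)(0.0340+0.0230) + (1/10)(0.0490+0.0340) + (1/10)(0.0890+0.0490) + (1/10)(0.1290+0.0890) + (1/10)(0.3100+0.1290) + (1/10)(0.5440+0.3100) + (1/10)(1.0000+0.5440)
  = 0.0005 + 0.0018 + 0.0036 + 0.0057 + 0.0083 + 0.0138 + 0.0218 + 0.0439 + 0.0854 + 0.1544 = 0.3392
G = 1 − 0.3392 = 0.6608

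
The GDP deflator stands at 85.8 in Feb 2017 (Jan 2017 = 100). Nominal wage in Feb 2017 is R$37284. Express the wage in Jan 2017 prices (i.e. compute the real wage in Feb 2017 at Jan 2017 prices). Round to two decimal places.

43454.55

Real = Nominal ÷ (Index/100) = 37284 ÷ (85.8/100)
     = 37284 ÷ 0.858 = 43454.5455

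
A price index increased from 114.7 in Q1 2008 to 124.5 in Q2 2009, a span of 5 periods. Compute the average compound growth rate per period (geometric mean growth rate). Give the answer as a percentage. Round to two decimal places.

1.65%

Growth factor = (124.5/114.7)^(1/5) = (1.085440)^(1/5) = 1.016532
Growth rate = 1.016532 − 1 = 0.016532 = 1.6532%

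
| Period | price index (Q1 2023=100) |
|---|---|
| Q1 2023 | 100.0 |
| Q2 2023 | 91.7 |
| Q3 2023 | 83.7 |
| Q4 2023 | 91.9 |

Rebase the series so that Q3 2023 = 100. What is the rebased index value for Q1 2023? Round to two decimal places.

Rebased(Q1 2023) = 100.0 / 83.7 × 100 = 119.4743

119.47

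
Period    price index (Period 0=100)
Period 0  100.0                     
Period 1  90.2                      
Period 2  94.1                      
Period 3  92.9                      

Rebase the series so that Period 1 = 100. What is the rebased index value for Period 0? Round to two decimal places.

110.86

Rebased(Period 0) = 100.0 / 90.2 × 100 = 110.8647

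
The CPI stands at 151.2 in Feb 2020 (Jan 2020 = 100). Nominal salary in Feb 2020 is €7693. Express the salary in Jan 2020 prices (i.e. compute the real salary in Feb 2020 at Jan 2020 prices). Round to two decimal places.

5087.96

Real = Nominal ÷ (Index/100) = 7693 ÷ (151.2/100)
     = 7693 ÷ 1.512 = 5087.9630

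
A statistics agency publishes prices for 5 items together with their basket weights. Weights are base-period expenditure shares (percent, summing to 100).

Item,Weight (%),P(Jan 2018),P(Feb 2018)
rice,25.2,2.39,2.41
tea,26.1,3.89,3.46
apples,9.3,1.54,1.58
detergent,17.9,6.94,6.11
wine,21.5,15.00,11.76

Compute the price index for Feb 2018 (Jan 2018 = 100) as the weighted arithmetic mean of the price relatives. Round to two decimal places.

rice: 25.2 × (2.41/2.39) = 25.2 × 1.008368 = 25.4109
tea: 26.1 × (3.46/3.89) = 26.1 × 0.889460 = 23.2149
apples: 9.3 × (1.58/1.54) = 9.3 × 1.025974 = 9.5416
detergent: 17.9 × (6.11/6.94) = 17.9 × 0.880403 = 15.7592
wine: 21.5 × (11.76/15.00) = 21.5 × 0.784000 = 16.8560
Index = Σ wᵢ·(p₁ᵢ/p₀ᵢ) = 25.4109 + 23.2149 + 9.5416 + 15.7592 + 16.8560 = 90.7826

90.78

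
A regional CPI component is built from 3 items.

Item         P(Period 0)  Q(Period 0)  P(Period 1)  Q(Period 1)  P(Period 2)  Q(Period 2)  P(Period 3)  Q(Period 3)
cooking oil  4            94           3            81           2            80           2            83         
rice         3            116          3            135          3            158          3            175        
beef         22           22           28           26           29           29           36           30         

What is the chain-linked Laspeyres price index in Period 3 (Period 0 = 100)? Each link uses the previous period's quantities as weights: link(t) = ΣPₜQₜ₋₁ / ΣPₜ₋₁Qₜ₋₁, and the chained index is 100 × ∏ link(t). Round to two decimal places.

Link Period 0→Period 1:
ΣP(Period 1)Q(Period 0) = 3×94 + 3×116 + 28×22 = 282 + 348 + 616 = 1246
ΣP(Period 0)Q(Period 0) = 4×94 + 3×116 + 22×22 = 376 + 348 + 484 = 1208
link = 1246/1208 = 1.031457
Link Period 1→Period 2:
ΣP(Period 2)Q(Period 1) = 2×81 + 3×135 + 29×26 = 162 + 405 + 754 = 1321
ΣP(Period 1)Q(Period 1) = 3×81 + 3×135 + 28×26 = 243 + 405 + 728 = 1376
link = 1321/1376 = 0.960029
Link Period 2→Period 3:
ΣP(Period 3)Q(Period 2) = 2×80 + 3×158 + 36×29 = 160 + 474 + 1044 = 1678
ΣP(Period 2)Q(Period 2) = 2×80 + 3×158 + 29×29 = 160 + 474 + 841 = 1475
link = 1678/1475 = 1.137627
Chained index = 100 × 1.031457 × 0.960029 × 1.137627 = 112.6511

112.65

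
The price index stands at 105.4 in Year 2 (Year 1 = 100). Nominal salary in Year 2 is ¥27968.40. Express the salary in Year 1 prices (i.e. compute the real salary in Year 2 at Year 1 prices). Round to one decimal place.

26535.5

Real = Nominal ÷ (Index/100) = 27968.40 ÷ (105.4/100)
     = 27968.40 ÷ 1.054 = 26535.4839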